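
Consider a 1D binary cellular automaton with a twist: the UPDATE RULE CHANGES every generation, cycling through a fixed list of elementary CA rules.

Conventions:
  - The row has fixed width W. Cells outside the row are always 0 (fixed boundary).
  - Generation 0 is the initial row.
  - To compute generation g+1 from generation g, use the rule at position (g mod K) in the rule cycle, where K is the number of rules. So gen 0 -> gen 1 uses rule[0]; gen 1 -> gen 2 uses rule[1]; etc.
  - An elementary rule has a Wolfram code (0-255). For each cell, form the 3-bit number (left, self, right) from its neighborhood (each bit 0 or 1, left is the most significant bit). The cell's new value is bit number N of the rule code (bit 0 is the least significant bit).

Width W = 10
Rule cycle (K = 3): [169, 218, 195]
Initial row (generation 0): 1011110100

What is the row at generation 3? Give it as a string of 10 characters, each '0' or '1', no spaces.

Answer: 0111101010

Derivation:
Gen 0: 1011110100
Gen 1 (rule 169): 0111101001
Gen 2 (rule 218): 1111100110
Gen 3 (rule 195): 0111101010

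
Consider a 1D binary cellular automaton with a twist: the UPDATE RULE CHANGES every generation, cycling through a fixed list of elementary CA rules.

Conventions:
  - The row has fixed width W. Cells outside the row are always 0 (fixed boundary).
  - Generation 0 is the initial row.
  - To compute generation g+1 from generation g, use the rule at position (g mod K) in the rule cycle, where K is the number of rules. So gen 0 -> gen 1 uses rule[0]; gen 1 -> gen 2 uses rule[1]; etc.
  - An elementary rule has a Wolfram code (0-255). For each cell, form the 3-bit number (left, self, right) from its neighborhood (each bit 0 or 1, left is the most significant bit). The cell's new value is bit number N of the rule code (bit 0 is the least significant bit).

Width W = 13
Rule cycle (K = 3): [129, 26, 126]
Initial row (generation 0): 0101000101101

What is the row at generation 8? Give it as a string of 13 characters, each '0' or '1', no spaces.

Gen 0: 0101000101101
Gen 1 (rule 129): 0000010000000
Gen 2 (rule 26): 0000101000000
Gen 3 (rule 126): 0001111100000
Gen 4 (rule 129): 1100111001111
Gen 5 (rule 26): 1011100111000
Gen 6 (rule 126): 1110111101100
Gen 7 (rule 129): 0100011000001
Gen 8 (rule 26): 1010110100010

Answer: 1010110100010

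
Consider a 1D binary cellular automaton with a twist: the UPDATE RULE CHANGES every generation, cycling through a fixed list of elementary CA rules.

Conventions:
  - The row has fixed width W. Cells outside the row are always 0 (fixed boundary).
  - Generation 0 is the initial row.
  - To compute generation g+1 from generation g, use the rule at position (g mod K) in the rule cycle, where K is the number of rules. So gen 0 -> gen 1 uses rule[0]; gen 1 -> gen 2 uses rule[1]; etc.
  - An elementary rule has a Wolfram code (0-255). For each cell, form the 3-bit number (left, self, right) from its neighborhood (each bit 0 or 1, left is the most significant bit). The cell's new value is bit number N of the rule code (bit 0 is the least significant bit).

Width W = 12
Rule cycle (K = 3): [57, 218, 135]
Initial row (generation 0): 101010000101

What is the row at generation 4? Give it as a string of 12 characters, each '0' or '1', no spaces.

Answer: 011001100100

Derivation:
Gen 0: 101010000101
Gen 1 (rule 57): 010101110010
Gen 2 (rule 218): 100001111101
Gen 3 (rule 135): 101110111001
Gen 4 (rule 57): 011001100100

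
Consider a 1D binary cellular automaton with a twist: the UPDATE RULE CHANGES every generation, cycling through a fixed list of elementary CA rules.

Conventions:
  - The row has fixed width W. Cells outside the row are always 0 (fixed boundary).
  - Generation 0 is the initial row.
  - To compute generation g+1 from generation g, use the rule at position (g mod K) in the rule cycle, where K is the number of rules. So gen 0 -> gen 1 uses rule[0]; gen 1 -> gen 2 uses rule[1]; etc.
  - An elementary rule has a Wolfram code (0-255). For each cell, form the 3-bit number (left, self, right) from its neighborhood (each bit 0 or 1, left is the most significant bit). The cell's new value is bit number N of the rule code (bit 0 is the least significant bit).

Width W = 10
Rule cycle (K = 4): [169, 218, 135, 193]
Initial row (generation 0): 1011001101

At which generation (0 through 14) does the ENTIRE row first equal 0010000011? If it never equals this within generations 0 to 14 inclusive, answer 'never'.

Answer: 4

Derivation:
Gen 0: 1011001101
Gen 1 (rule 169): 0110001010
Gen 2 (rule 218): 1111010001
Gen 3 (rule 135): 0110010111
Gen 4 (rule 193): 0010000011
Gen 5 (rule 169): 1000111010
Gen 6 (rule 218): 0101111001
Gen 7 (rule 135): 1100110011
Gen 8 (rule 193): 0100010001
Gen 9 (rule 169): 0001000100
Gen 10 (rule 218): 0010101010
Gen 11 (rule 135): 1110101010
Gen 12 (rule 193): 0110000000
Gen 13 (rule 169): 0100111111
Gen 14 (rule 218): 1011111111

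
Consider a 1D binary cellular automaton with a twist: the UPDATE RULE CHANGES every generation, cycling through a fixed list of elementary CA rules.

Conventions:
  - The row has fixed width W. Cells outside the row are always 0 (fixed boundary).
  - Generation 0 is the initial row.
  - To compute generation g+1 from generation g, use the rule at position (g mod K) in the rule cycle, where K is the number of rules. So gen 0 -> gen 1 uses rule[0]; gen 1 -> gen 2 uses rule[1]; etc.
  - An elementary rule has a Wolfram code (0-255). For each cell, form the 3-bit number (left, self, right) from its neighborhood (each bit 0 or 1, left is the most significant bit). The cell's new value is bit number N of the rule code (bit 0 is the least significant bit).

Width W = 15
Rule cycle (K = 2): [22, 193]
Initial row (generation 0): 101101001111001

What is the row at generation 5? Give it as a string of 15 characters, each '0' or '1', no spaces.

Gen 0: 101101001111001
Gen 1 (rule 22): 100001110000111
Gen 2 (rule 193): 001100110110011
Gen 3 (rule 22): 010011000001100
Gen 4 (rule 193): 000001011100101
Gen 5 (rule 22): 000011000011101

Answer: 000011000011101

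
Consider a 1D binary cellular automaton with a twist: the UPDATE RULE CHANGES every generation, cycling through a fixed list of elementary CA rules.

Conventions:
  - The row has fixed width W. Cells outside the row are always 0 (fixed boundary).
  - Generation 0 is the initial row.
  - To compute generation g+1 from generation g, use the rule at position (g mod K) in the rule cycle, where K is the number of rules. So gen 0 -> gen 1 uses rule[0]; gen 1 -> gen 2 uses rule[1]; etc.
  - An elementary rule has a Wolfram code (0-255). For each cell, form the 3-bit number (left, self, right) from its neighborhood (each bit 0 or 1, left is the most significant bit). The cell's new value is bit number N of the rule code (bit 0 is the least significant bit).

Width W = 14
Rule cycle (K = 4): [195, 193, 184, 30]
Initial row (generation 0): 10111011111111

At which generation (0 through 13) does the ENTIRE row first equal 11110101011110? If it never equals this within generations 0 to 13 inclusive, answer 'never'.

Answer: 11

Derivation:
Gen 0: 10111011111111
Gen 1 (rule 195): 00011001111111
Gen 2 (rule 193): 11001000111111
Gen 3 (rule 184): 10100100111110
Gen 4 (rule 30): 10111111100001
Gen 5 (rule 195): 00011111101110
Gen 6 (rule 193): 11001111100110
Gen 7 (rule 184): 10101111010101
Gen 8 (rule 30): 10101000010101
Gen 9 (rule 195): 00000011100000
Gen 10 (rule 193): 11111001101111
Gen 11 (rule 184): 11110101011110
Gen 12 (rule 30): 10000101010001
Gen 13 (rule 195): 00111000000110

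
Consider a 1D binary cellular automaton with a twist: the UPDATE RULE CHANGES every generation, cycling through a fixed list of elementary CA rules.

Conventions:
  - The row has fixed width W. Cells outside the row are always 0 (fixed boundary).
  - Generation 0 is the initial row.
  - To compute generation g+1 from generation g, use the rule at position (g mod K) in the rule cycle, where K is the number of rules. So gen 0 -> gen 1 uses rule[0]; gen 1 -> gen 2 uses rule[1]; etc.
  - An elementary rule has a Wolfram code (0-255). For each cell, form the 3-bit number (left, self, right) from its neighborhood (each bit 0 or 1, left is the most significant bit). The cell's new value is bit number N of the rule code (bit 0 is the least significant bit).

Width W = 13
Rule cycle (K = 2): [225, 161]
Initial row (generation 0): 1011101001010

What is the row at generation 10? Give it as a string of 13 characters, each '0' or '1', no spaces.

Gen 0: 1011101001010
Gen 1 (rule 225): 0101110000100
Gen 2 (rule 161): 0010100110001
Gen 3 (rule 225): 1001000010100
Gen 4 (rule 161): 0000011001001
Gen 5 (rule 225): 1111001000000
Gen 6 (rule 161): 0110000011111
Gen 7 (rule 225): 0010111001111
Gen 8 (rule 161): 1001010000110
Gen 9 (rule 225): 0000100110010
Gen 10 (rule 161): 1110000000000

Answer: 1110000000000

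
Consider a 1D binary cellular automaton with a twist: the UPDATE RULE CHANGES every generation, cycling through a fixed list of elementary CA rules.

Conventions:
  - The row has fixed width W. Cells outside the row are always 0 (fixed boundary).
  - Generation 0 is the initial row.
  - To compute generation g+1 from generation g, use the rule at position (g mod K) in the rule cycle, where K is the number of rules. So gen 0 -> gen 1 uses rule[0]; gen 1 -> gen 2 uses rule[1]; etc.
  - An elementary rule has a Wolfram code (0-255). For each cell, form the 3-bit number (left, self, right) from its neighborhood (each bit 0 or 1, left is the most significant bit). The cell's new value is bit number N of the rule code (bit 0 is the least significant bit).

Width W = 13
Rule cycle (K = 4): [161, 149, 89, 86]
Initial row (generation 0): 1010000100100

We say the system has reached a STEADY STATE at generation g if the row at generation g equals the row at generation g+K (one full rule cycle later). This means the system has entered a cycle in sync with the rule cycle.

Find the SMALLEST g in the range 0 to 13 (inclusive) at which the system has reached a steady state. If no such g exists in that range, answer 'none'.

Answer: none

Derivation:
Gen 0: 1010000100100
Gen 1 (rule 161): 0100110000001
Gen 2 (rule 149): 0110001111101
Gen 3 (rule 89): 0111101000100
Gen 4 (rule 86): 1000101101110
Gen 5 (rule 161): 0010010010100
Gen 6 (rule 149): 1011011010111
Gen 7 (rule 89): 0011011000101
Gen 8 (rule 86): 0101001101101
Gen 9 (rule 161): 0010000010010
Gen 10 (rule 149): 1011111011011
Gen 11 (rule 89): 0010001011011
Gen 12 (rule 86): 0111011001001
Gen 13 (rule 161): 0010100000000
Gen 14 (rule 149): 1010111111111
Gen 15 (rule 89): 0000100000001
Gen 16 (rule 86): 0001110000011
Gen 17 (rule 161): 1100100111000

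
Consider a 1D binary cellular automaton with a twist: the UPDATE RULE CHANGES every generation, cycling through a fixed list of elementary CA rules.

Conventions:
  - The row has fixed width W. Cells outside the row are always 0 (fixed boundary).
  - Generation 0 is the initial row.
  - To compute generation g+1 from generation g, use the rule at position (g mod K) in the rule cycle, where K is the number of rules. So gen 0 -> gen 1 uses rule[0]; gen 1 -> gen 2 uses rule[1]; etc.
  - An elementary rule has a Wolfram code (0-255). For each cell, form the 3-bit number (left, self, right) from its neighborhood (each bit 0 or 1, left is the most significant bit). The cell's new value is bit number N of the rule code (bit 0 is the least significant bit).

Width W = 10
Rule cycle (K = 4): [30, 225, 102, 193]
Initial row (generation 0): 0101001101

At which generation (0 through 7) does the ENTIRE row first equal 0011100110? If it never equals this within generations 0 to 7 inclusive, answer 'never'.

Gen 0: 0101001101
Gen 1 (rule 30): 1101111001
Gen 2 (rule 225): 0110111000
Gen 3 (rule 102): 1011001000
Gen 4 (rule 193): 0001000011
Gen 5 (rule 30): 0011100110
Gen 6 (rule 225): 1001100010
Gen 7 (rule 102): 1010100110

Answer: 5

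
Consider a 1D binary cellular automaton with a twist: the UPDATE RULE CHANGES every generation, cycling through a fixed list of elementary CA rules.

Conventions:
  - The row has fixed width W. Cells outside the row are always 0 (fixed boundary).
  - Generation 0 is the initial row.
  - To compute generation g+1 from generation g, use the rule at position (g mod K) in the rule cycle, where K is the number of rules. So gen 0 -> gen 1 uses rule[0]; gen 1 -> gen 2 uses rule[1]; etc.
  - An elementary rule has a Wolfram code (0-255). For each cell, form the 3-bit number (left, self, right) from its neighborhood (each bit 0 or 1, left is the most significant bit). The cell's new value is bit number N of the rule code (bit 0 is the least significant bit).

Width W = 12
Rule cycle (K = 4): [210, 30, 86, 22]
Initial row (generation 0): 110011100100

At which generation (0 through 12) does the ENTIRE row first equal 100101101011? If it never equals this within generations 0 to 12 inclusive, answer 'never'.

Gen 0: 110011100100
Gen 1 (rule 210): 011101111010
Gen 2 (rule 30): 110001000011
Gen 3 (rule 86): 011011100101
Gen 4 (rule 22): 100000011101
Gen 5 (rule 210): 010000101100
Gen 6 (rule 30): 111001101010
Gen 7 (rule 86): 001110101011
Gen 8 (rule 22): 010000101000
Gen 9 (rule 210): 101001000100
Gen 10 (rule 30): 101111101110
Gen 11 (rule 86): 100000100011
Gen 12 (rule 22): 110001110100

Answer: never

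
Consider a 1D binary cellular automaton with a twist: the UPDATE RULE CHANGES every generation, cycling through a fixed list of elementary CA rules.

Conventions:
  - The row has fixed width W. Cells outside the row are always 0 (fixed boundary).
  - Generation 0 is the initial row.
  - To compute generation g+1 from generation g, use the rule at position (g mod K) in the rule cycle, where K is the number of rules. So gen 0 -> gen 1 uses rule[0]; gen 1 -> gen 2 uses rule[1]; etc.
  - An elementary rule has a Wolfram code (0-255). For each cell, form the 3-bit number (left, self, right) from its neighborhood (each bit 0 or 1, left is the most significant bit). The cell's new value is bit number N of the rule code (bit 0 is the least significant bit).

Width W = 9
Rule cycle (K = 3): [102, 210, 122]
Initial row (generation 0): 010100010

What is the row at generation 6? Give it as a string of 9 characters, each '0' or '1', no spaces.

Gen 0: 010100010
Gen 1 (rule 102): 111100110
Gen 2 (rule 210): 011111011
Gen 3 (rule 122): 110001111
Gen 4 (rule 102): 010010001
Gen 5 (rule 210): 101101010
Gen 6 (rule 122): 011110101

Answer: 011110101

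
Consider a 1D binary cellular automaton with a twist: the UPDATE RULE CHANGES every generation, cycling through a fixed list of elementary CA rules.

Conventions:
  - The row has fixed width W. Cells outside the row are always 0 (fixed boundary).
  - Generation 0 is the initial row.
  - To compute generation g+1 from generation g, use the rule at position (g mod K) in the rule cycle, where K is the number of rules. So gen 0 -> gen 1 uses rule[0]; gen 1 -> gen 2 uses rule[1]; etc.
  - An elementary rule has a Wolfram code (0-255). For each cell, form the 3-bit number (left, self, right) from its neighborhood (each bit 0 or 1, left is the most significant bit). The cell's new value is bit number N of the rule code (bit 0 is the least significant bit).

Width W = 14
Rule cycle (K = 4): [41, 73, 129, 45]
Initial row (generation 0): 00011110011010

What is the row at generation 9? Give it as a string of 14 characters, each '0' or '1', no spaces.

Answer: 00110001110010

Derivation:
Gen 0: 00011110011010
Gen 1 (rule 41): 11010000010100
Gen 2 (rule 73): 11000111000001
Gen 3 (rule 129): 00010010011100
Gen 4 (rule 45): 11010010010001
Gen 5 (rule 41): 10100000000100
Gen 6 (rule 73): 00001111110001
Gen 7 (rule 129): 11100111100100
Gen 8 (rule 45): 10000100000101
Gen 9 (rule 41): 00110001110010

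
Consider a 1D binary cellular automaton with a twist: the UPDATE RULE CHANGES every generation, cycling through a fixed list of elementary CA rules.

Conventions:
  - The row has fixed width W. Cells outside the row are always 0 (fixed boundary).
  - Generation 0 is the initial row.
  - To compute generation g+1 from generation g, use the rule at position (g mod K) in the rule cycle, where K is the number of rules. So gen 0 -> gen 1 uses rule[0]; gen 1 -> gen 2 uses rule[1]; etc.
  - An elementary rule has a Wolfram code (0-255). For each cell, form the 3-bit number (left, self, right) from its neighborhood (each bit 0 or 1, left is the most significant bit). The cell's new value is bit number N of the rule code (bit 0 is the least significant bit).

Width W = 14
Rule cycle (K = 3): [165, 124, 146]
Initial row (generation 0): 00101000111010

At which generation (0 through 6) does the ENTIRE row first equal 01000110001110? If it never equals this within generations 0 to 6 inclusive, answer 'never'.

Answer: 3

Derivation:
Gen 0: 00101000111010
Gen 1 (rule 165): 10111010010110
Gen 2 (rule 124): 11101111011111
Gen 3 (rule 146): 01000110001110
Gen 4 (rule 165): 01010000100100
Gen 5 (rule 124): 01111000110110
Gen 6 (rule 146): 10110101000001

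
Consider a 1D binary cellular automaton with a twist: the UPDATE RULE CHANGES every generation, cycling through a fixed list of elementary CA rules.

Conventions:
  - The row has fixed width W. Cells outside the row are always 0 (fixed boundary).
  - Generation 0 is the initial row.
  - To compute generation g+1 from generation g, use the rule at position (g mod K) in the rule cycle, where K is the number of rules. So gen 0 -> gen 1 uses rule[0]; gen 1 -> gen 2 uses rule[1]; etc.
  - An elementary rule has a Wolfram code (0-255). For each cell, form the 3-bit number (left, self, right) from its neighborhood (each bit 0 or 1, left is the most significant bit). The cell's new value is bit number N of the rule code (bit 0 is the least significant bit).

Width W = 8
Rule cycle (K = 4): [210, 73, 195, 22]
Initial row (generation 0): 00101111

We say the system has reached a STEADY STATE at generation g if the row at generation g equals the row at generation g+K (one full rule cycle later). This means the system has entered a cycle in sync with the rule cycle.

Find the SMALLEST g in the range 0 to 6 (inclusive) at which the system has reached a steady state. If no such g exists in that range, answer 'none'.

Answer: none

Derivation:
Gen 0: 00101111
Gen 1 (rule 210): 01000111
Gen 2 (rule 73): 00010101
Gen 3 (rule 195): 11100000
Gen 4 (rule 22): 00010000
Gen 5 (rule 210): 00101000
Gen 6 (rule 73): 10000011
Gen 7 (rule 195): 00111101
Gen 8 (rule 22): 01000001
Gen 9 (rule 210): 10100010
Gen 10 (rule 73): 00001000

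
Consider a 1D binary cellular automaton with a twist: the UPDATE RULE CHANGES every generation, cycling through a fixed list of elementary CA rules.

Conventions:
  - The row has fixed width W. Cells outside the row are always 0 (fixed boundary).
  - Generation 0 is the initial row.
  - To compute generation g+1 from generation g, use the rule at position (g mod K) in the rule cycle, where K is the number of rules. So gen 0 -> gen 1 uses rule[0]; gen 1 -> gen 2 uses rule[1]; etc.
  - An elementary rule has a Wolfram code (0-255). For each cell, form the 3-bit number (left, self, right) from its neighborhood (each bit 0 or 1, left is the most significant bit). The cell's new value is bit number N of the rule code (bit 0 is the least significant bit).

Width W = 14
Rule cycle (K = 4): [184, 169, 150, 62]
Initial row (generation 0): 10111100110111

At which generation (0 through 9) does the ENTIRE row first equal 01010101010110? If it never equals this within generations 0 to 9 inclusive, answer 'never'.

Gen 0: 10111100110111
Gen 1 (rule 184): 01111010101110
Gen 2 (rule 169): 01110101011100
Gen 3 (rule 150): 10100101001010
Gen 4 (rule 62): 11111111111111
Gen 5 (rule 184): 11111111111110
Gen 6 (rule 169): 11111111111100
Gen 7 (rule 150): 01111111111010
Gen 8 (rule 62): 11000000000111
Gen 9 (rule 184): 10100000000110

Answer: never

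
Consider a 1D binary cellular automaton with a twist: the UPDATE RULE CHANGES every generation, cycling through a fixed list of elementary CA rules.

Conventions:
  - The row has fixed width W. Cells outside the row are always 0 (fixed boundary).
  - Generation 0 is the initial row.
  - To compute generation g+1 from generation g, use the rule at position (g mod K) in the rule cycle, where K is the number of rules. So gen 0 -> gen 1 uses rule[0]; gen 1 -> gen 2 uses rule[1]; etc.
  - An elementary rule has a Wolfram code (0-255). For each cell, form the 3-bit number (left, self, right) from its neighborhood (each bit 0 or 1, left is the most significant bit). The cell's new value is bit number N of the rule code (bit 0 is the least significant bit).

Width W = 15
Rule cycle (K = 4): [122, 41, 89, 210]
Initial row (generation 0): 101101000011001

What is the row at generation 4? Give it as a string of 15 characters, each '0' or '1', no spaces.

Gen 0: 101101000011001
Gen 1 (rule 122): 011110100111110
Gen 2 (rule 41): 010001000100000
Gen 3 (rule 89): 001100110011111
Gen 4 (rule 210): 010111011101111

Answer: 010111011101111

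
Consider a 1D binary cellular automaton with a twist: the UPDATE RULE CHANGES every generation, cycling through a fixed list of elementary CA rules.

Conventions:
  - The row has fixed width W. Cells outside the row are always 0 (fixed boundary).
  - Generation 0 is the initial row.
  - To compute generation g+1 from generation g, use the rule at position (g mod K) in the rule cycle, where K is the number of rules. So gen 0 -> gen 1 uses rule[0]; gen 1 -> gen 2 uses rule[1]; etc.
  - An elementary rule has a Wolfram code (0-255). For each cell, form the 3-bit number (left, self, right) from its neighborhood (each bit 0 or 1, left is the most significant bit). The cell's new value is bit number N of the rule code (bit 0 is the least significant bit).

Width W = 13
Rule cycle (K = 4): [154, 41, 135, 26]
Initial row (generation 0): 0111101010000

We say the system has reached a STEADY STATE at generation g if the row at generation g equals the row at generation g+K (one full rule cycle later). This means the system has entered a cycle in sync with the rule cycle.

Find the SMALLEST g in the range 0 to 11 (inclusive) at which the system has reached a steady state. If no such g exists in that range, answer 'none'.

Answer: none

Derivation:
Gen 0: 0111101010000
Gen 1 (rule 154): 1111000001000
Gen 2 (rule 41): 1000011100011
Gen 3 (rule 135): 1011101001100
Gen 4 (rule 26): 0010000111010
Gen 5 (rule 154): 0101001110001
Gen 6 (rule 41): 0010001000100
Gen 7 (rule 135): 1110111011101
Gen 8 (rule 26): 1000100010000
Gen 9 (rule 154): 0101010101000
Gen 10 (rule 41): 0010101010011
Gen 11 (rule 135): 1110101010100
Gen 12 (rule 26): 1000000000010
Gen 13 (rule 154): 0100000000101
Gen 14 (rule 41): 0001111110010
Gen 15 (rule 135): 1110111100110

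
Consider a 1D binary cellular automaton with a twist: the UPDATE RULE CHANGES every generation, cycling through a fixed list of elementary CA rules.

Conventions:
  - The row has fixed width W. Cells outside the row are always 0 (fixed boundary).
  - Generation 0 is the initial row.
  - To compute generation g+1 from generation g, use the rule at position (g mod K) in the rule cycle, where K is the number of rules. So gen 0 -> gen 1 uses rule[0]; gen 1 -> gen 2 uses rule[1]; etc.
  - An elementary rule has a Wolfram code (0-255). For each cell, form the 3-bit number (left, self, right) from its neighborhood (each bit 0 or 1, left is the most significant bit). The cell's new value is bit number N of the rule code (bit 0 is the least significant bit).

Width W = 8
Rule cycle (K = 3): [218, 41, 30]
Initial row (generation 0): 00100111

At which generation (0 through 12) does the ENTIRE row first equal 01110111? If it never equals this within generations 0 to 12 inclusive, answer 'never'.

Gen 0: 00100111
Gen 1 (rule 218): 01011111
Gen 2 (rule 41): 00110000
Gen 3 (rule 30): 01101000
Gen 4 (rule 218): 11100100
Gen 5 (rule 41): 10000001
Gen 6 (rule 30): 11000011
Gen 7 (rule 218): 11100111
Gen 8 (rule 41): 10000100
Gen 9 (rule 30): 11001110
Gen 10 (rule 218): 11111111
Gen 11 (rule 41): 10000000
Gen 12 (rule 30): 11000000

Answer: never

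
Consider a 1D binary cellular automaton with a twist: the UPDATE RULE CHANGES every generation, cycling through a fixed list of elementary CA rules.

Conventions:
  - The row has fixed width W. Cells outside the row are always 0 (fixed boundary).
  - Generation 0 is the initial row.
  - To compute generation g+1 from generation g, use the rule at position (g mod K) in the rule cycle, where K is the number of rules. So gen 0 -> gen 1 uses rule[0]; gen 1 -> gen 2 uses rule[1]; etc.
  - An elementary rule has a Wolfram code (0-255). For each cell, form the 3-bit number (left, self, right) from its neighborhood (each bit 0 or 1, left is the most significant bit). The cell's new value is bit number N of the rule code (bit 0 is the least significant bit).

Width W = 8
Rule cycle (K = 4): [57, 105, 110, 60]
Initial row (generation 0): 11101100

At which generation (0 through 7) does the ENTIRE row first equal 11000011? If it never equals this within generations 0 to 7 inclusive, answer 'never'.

Gen 0: 11101100
Gen 1 (rule 57): 10011011
Gen 2 (rule 105): 00011111
Gen 3 (rule 110): 00110001
Gen 4 (rule 60): 00101001
Gen 5 (rule 57): 10010100
Gen 6 (rule 105): 00001001
Gen 7 (rule 110): 00011011

Answer: never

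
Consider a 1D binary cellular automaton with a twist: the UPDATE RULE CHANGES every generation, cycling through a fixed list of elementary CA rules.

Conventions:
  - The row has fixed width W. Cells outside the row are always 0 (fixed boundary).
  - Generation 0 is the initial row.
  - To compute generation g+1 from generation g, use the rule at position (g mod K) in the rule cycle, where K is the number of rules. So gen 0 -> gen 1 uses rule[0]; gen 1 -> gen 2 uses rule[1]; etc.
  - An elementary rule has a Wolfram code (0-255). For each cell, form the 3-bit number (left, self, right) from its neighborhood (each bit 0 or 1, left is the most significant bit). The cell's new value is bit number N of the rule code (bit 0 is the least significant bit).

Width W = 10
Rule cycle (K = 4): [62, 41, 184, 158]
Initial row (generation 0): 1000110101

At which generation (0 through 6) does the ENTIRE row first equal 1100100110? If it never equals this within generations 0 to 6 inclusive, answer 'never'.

Answer: 4

Derivation:
Gen 0: 1000110101
Gen 1 (rule 62): 1101101111
Gen 2 (rule 41): 1011011000
Gen 3 (rule 184): 0110110100
Gen 4 (rule 158): 1100100110
Gen 5 (rule 62): 1011111101
Gen 6 (rule 41): 0110000010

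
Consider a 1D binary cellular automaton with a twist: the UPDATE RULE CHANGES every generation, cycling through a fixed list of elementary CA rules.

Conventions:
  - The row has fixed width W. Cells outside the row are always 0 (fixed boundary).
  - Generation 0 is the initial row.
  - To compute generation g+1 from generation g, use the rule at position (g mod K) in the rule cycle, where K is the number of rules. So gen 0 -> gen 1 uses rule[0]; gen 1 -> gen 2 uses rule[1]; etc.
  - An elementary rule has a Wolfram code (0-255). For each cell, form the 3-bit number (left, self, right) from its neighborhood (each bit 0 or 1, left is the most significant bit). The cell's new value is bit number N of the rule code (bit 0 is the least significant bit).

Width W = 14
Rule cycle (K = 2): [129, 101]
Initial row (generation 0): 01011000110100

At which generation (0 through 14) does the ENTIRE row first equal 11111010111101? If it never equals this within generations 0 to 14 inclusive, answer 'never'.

Gen 0: 01011000110100
Gen 1 (rule 129): 00000010000001
Gen 2 (rule 101): 11111010111101
Gen 3 (rule 129): 01110000011000
Gen 4 (rule 101): 00010111001011
Gen 5 (rule 129): 11000010000000
Gen 6 (rule 101): 01011010111111
Gen 7 (rule 129): 00000000011110
Gen 8 (rule 101): 11111111000010
Gen 9 (rule 129): 01111110011000
Gen 10 (rule 101): 00000010001011
Gen 11 (rule 129): 11111000100000
Gen 12 (rule 101): 00001010101111
Gen 13 (rule 129): 11100000000110
Gen 14 (rule 101): 00101111110010

Answer: 2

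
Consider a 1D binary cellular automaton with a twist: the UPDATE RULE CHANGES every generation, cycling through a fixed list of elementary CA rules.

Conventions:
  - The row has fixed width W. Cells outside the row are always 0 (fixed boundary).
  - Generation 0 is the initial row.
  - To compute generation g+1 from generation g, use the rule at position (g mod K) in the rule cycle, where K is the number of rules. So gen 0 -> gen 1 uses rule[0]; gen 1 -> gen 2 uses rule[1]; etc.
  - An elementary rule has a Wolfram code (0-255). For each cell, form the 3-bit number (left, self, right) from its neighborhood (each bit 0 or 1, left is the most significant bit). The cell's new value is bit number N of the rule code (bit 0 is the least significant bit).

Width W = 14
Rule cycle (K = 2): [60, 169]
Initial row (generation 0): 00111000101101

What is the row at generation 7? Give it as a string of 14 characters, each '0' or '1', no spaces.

Answer: 11110110111001

Derivation:
Gen 0: 00111000101101
Gen 1 (rule 60): 00100100111011
Gen 2 (rule 169): 10000000110110
Gen 3 (rule 60): 11000000101101
Gen 4 (rule 169): 10011110011010
Gen 5 (rule 60): 11010001010111
Gen 6 (rule 169): 10100100101110
Gen 7 (rule 60): 11110110111001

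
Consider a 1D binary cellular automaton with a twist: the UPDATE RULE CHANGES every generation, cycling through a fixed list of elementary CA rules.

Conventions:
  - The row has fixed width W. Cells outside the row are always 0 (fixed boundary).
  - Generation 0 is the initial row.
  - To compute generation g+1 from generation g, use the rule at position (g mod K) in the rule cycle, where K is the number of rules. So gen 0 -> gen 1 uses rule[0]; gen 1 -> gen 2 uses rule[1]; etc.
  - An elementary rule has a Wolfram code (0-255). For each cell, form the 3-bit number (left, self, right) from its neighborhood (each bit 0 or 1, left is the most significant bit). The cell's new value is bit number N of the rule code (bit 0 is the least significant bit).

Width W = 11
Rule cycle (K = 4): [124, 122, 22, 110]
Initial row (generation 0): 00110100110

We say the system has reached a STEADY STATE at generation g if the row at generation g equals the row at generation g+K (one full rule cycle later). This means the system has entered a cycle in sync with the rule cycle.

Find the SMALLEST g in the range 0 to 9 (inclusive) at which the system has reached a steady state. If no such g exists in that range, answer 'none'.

Answer: none

Derivation:
Gen 0: 00110100110
Gen 1 (rule 124): 00111110111
Gen 2 (rule 122): 01100011101
Gen 3 (rule 22): 10010100001
Gen 4 (rule 110): 10111100011
Gen 5 (rule 124): 11100110011
Gen 6 (rule 122): 10111111111
Gen 7 (rule 22): 10000000000
Gen 8 (rule 110): 10000000000
Gen 9 (rule 124): 11000000000
Gen 10 (rule 122): 11100000000
Gen 11 (rule 22): 00010000000
Gen 12 (rule 110): 00110000000
Gen 13 (rule 124): 00111000000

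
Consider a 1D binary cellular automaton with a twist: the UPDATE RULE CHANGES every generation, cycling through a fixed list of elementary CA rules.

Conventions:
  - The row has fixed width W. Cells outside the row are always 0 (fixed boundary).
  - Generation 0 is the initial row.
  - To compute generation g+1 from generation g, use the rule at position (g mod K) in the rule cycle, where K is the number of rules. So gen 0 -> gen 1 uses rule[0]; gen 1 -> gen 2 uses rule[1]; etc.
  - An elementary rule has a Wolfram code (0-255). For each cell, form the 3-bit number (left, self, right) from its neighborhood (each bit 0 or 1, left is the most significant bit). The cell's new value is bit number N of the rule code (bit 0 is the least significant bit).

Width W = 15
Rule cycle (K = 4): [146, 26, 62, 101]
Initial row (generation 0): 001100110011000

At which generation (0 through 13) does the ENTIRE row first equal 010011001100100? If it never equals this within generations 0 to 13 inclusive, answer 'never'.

Answer: 1

Derivation:
Gen 0: 001100110011000
Gen 1 (rule 146): 010011001100100
Gen 2 (rule 26): 101110111011010
Gen 3 (rule 62): 111001100110111
Gen 4 (rule 101): 001000100011001
Gen 5 (rule 146): 010101010100110
Gen 6 (rule 26): 100000000011101
Gen 7 (rule 62): 110000000110011
Gen 8 (rule 101): 010111110010001
Gen 9 (rule 146): 100011101101010
Gen 10 (rule 26): 010110001000001
Gen 11 (rule 62): 111101011100011
Gen 12 (rule 101): 000111100101001
Gen 13 (rule 146): 001011011000110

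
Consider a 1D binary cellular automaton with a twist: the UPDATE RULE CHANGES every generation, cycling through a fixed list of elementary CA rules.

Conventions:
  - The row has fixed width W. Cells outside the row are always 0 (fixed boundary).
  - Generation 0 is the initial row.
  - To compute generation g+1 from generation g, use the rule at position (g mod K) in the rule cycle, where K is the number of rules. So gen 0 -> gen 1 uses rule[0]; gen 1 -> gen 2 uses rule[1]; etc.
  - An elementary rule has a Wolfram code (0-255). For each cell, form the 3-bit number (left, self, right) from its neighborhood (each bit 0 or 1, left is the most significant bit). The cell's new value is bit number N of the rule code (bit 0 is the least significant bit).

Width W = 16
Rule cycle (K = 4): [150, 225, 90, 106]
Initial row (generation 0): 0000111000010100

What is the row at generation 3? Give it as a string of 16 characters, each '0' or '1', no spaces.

Answer: 1111000100111001

Derivation:
Gen 0: 0000111000010100
Gen 1 (rule 150): 0001010100110110
Gen 2 (rule 225): 1100101000011010
Gen 3 (rule 90): 1111000100111001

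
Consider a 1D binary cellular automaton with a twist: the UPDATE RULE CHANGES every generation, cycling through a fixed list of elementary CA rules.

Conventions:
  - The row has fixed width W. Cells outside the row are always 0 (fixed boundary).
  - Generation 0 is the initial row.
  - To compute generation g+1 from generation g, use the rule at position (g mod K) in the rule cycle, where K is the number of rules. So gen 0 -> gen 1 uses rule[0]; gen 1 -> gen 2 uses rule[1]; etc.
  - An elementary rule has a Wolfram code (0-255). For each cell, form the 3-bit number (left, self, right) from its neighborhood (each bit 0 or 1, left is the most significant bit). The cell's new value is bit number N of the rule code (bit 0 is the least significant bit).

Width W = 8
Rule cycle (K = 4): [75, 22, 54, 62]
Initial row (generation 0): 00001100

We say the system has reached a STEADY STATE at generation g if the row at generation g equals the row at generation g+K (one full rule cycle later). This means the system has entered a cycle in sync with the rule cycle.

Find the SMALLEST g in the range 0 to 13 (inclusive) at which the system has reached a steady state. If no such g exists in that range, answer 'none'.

Gen 0: 00001100
Gen 1 (rule 75): 11111101
Gen 2 (rule 22): 00000001
Gen 3 (rule 54): 00000011
Gen 4 (rule 62): 00000110
Gen 5 (rule 75): 11111110
Gen 6 (rule 22): 00000001
Gen 7 (rule 54): 00000011
Gen 8 (rule 62): 00000110
Gen 9 (rule 75): 11111110
Gen 10 (rule 22): 00000001
Gen 11 (rule 54): 00000011
Gen 12 (rule 62): 00000110
Gen 13 (rule 75): 11111110
Gen 14 (rule 22): 00000001
Gen 15 (rule 54): 00000011
Gen 16 (rule 62): 00000110
Gen 17 (rule 75): 11111110

Answer: 2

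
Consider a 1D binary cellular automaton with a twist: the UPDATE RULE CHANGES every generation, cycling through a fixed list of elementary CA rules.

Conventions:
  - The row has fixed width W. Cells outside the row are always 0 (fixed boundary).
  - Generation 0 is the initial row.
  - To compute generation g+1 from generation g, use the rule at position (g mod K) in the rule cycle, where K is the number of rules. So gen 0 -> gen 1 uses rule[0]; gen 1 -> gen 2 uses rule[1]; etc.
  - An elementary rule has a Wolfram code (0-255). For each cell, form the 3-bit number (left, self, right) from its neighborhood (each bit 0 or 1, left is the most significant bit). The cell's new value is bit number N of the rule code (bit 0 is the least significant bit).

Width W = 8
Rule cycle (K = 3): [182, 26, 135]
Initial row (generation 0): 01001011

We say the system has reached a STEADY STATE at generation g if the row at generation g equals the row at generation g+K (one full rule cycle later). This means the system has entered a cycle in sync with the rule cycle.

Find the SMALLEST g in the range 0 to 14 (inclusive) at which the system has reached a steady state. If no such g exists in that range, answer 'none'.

Answer: 7

Derivation:
Gen 0: 01001011
Gen 1 (rule 182): 11111100
Gen 2 (rule 26): 10000010
Gen 3 (rule 135): 10111110
Gen 4 (rule 182): 11011101
Gen 5 (rule 26): 10010000
Gen 6 (rule 135): 10110111
Gen 7 (rule 182): 11001010
Gen 8 (rule 26): 10110001
Gen 9 (rule 135): 10000111
Gen 10 (rule 182): 11001010
Gen 11 (rule 26): 10110001
Gen 12 (rule 135): 10000111
Gen 13 (rule 182): 11001010
Gen 14 (rule 26): 10110001
Gen 15 (rule 135): 10000111
Gen 16 (rule 182): 11001010
Gen 17 (rule 26): 10110001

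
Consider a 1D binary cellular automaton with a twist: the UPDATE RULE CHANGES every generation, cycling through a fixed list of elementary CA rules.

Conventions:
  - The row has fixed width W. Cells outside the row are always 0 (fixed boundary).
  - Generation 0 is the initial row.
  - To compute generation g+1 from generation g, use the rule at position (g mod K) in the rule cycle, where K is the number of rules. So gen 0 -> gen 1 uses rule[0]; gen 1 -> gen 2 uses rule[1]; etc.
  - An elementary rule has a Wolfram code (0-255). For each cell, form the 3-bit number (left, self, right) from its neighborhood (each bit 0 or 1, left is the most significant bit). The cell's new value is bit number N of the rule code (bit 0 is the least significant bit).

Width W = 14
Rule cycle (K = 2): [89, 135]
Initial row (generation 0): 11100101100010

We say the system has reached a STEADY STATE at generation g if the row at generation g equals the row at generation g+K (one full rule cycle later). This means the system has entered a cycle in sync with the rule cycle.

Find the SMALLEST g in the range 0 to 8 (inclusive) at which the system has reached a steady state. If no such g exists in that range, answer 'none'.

Gen 0: 11100101100010
Gen 1 (rule 89): 10110001111001
Gen 2 (rule 135): 10000110110011
Gen 3 (rule 89): 01110110111011
Gen 4 (rule 135): 10100000010000
Gen 5 (rule 89): 00011111001111
Gen 6 (rule 135): 11101110010110
Gen 7 (rule 89): 10101011000111
Gen 8 (rule 135): 10101000011010
Gen 9 (rule 89): 00000111011001
Gen 10 (rule 135): 11111010000011

Answer: none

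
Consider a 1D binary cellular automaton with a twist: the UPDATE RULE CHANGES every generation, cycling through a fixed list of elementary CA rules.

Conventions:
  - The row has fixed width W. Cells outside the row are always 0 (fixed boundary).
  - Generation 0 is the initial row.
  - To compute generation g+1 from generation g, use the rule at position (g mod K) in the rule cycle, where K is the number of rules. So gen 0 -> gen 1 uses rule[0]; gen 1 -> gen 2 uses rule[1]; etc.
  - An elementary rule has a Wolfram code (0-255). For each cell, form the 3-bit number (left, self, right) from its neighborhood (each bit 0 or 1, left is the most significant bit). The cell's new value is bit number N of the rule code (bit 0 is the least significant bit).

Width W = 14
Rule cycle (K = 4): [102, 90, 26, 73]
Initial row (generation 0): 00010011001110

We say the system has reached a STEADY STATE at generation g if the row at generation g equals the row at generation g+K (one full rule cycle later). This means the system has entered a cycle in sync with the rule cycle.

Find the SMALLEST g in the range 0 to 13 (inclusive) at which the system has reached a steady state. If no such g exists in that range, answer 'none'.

Answer: none

Derivation:
Gen 0: 00010011001110
Gen 1 (rule 102): 00110101010010
Gen 2 (rule 90): 01110000001101
Gen 3 (rule 26): 11001000011000
Gen 4 (rule 73): 11000011011011
Gen 5 (rule 102): 01000101101101
Gen 6 (rule 90): 10101001101100
Gen 7 (rule 26): 00000111001010
Gen 8 (rule 73): 11110101000000
Gen 9 (rule 102): 00011111000000
Gen 10 (rule 90): 00110001100000
Gen 11 (rule 26): 01101011010000
Gen 12 (rule 73): 01100011000111
Gen 13 (rule 102): 10100101001001
Gen 14 (rule 90): 00011000110110
Gen 15 (rule 26): 00110101100101
Gen 16 (rule 73): 10110001100000
Gen 17 (rule 102): 11010010100000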